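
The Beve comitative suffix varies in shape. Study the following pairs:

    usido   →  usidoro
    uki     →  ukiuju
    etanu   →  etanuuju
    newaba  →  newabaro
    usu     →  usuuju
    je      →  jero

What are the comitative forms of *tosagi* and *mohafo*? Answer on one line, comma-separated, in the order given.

tosagiuju, mohaforo

The alternation tracks the last vowel of the stem — -uju when the last vowel of the stem is a high vowel (*uki*, *etanu*, *usu*); -ro when the last vowel of the stem is a non-high vowel (*usido*, *newaba*, *je*).
The last vowel of *tosagi* is /i/, which is a high vowel, so the suffix is -uju, giving *tosagiuju*.
*mohafo* — last vowel /o/ (a non-high vowel) → -ro → *mohaforo*.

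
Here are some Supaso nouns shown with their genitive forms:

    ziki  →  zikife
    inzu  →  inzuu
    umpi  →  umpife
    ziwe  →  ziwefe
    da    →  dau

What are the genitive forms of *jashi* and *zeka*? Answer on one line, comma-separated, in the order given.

The alternation tracks the last vowel of the stem — -fe when the last vowel of the stem is a front vowel (*ziki*, *umpi*, *ziwe*); -u when the last vowel of the stem is a back vowel (*inzu*, *da*).
Since the last vowel of *jashi* is /i/ (a front vowel), it takes -fe, giving *jashife*.
*zeka* — last vowel /a/ (a back vowel) → -u → *zekau*.

jashife, zekau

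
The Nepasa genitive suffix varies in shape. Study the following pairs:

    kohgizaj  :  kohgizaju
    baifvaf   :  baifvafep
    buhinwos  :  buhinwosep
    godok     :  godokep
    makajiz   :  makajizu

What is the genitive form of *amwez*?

The suffix is conditioned by the final consonant: -ep when the stem ends in a voiceless consonant (*baifvaf*, *buhinwos*, *godok*); -u when the stem ends in a voiced consonant (*kohgizaj*, *makajiz*).
The final consonant of *amwez* is /z/, which is voiced, so the suffix is -u, giving *amwezu*.

amwezu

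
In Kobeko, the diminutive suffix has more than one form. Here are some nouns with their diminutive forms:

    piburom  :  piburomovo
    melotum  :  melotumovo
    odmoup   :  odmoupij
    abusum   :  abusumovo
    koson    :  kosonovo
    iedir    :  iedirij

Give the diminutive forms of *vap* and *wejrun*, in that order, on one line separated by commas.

Looking at the final consonant of each stem: -ovo when the stem ends in a nasal (*piburom*, *melotum*, *abusum*, *koson*); -ij when the stem ends in a non-nasal consonant (*odmoup*, *iedir*).
*vap* — final consonant /p/ (non-nasal) → -ij → *vapij*.
The final consonant of *wejrun* is /n/, which is a nasal, so the suffix is -ovo, giving *wejrunovo*.

vapij, wejrunovo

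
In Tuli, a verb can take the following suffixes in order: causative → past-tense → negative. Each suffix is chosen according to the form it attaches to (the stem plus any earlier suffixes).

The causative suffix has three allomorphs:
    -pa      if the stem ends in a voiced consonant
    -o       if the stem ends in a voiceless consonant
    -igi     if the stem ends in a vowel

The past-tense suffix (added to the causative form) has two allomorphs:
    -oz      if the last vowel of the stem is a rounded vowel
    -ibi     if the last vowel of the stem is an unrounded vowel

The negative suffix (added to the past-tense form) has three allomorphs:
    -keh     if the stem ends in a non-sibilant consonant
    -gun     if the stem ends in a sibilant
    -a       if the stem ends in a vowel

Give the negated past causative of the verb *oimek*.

oimekoozgun

*oimek*: final sound = /k/, a voiceless consonant → -o → *oimeko*.
The causative form *oimeko*: last vowel = /o/, a rounded vowel → -oz → *oimekooz*.
The past-tense form *oimekooz*: final sound = /z/, a sibilant → -gun → *oimekoozgun*.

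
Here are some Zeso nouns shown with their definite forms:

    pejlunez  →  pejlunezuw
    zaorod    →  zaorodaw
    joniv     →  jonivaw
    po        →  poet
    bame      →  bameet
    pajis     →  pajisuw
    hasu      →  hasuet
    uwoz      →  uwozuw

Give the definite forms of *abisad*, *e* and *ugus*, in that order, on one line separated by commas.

abisadaw, eet, ugusuw

The alternation tracks the final sound of the stem — -uw when the stem ends in a sibilant (*pejlunez*, *pajis*, *uwoz*); -aw when the stem ends in a non-sibilant consonant (*zaorod*, *joniv*); -et when the stem ends in a vowel (*po*, *bame*, *hasu*).
*abisad* — final sound /d/ (a non-sibilant consonant) → -aw → *abisadaw*.
*e* — final sound /e/ (a vowel) → -et → *eet*.
*ugus*: final sound = /s/, a sibilant → -uw → *ugusuw*.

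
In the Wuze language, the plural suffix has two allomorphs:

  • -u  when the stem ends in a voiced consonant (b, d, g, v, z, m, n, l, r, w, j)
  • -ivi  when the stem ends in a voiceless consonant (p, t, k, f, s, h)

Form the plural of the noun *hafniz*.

hafnizu

*hafniz*: final consonant = /z/, voiced → -u → *hafnizu*.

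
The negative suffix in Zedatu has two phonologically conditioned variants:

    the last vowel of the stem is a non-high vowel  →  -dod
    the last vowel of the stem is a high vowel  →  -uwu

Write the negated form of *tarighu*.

tarighuuwu

The last vowel of *tarighu* is /u/, which is a high vowel, so the suffix is -uwu, giving *tarighuuwu*.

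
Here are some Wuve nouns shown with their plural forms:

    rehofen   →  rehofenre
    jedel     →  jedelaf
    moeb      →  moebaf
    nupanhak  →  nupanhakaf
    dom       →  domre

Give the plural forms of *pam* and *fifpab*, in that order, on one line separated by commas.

pamre, fifpabaf

The pattern is nasality of the final consonant: -re when the stem ends in a nasal (*rehofen*, *dom*); -af when the stem ends in a non-nasal consonant (*jedel*, *moeb*, *nupanhak*).
*pam* — final consonant /m/ (a nasal) → -re → *pamre*.
Since the final consonant of *fifpab* is /b/ (non-nasal), it takes -af, giving *fifpabaf*.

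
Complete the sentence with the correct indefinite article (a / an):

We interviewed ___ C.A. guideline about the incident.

The indefinite article is chosen by the initial *sound* of the following word, not its spelling.
The initialism *C.A.* is read letter by letter; the first letter, C, is pronounced /siː/, which begins with a consonant sound.
So the article is *a*: We interviewed a C.A. guideline about the incident.

a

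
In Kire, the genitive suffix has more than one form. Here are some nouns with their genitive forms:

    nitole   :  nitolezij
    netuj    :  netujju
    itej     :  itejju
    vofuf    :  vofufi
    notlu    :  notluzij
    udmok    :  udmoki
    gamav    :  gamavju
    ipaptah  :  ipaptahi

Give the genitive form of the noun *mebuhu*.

mebuhuzij

The alternation tracks the final sound of the stem — -i when the stem ends in a voiceless consonant (*vofuf*, *udmok*, *ipaptah*); -ju when the stem ends in a voiced consonant (*netuj*, *itej*, *gamav*); -zij when the stem ends in a vowel (*nitole*, *notlu*).
Since the final sound of *mebuhu* is /u/ (a vowel), it takes -zij, giving *mebuhuzij*.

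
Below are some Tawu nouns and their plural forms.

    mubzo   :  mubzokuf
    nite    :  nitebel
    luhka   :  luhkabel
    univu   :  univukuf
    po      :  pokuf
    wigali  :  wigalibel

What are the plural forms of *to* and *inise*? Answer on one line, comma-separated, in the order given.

tokuf, inisebel

The pattern is rounding harmony: -kuf when the last vowel of the stem is a rounded vowel (*mubzo*, *univu*, *po*); -bel when the last vowel of the stem is an unrounded vowel (*nite*, *luhka*, *wigali*).
*to*: last vowel = /o/, a rounded vowel → -kuf → *tokuf*.
*inise*: last vowel = /e/, an unrounded vowel → -bel → *inisebel*.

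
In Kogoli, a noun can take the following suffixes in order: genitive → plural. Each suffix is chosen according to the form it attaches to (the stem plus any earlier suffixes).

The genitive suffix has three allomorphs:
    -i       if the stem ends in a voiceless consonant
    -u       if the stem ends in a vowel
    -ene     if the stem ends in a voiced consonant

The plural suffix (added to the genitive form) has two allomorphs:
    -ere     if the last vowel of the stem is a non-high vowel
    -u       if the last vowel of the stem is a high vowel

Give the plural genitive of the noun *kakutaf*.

The final sound of *kakutaf* is /f/, which is a voiceless consonant, so the genitive suffix is -i, giving *kakutafi*.
The genitive form *kakutafi*: last vowel = /i/, a high vowel → -u → *kakutafiu*.

kakutafiu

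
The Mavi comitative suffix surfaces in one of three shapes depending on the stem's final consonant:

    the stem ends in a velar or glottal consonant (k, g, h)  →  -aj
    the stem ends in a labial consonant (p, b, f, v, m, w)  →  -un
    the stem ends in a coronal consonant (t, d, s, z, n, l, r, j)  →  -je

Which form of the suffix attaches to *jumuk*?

-aj

Since the final consonant of *jumuk* is /k/ (velar/glottal), it takes -aj.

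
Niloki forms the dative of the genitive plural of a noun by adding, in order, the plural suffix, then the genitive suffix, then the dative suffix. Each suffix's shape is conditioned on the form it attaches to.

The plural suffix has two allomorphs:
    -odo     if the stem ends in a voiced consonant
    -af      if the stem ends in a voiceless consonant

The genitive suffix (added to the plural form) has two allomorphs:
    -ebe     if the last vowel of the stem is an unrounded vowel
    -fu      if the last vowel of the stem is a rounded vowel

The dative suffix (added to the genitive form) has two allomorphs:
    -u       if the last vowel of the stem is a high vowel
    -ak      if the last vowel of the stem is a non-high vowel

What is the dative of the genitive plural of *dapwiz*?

dapwizodofuu

*dapwiz*: final consonant = /z/, voiced → -odo → *dapwizodo*.
Since the last vowel of the plural form *dapwizodo* is /o/ (a rounded vowel), it takes -fu, giving *dapwizodofu*.
The genitive form *dapwizodofu*: last vowel = /u/, a high vowel → -u → *dapwizodofuu*.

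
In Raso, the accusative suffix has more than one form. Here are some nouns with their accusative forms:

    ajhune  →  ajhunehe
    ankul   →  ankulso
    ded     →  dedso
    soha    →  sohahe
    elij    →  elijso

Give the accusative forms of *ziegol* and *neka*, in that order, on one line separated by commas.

The pattern is consonant vs. vowel: -so when the stem ends in a consonant (*ankul*, *ded*, *elij*); -he when the stem ends in a vowel (*ajhune*, *soha*).
Since the final sound of *ziegol* is /l/ (a consonant), it takes -so, giving *ziegolso*.
Since the final sound of *neka* is /a/ (a vowel), it takes -he, giving *nekahe*.

ziegolso, nekahe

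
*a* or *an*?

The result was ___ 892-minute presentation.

an

The indefinite article is chosen by the initial *sound* of the following word, not its spelling.
The number *892* is spoken "eight hundred …", beginning with /eɪt/ — a vowel sound.
So the article is *an*: The result was an 892-minute presentation.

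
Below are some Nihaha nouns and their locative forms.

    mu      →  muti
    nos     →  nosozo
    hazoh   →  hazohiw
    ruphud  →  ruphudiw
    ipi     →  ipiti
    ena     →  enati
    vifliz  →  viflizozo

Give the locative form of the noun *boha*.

The alternation tracks the final sound of the stem — -ozo when the stem ends in a sibilant (*nos*, *vifliz*); -iw when the stem ends in a non-sibilant consonant (*hazoh*, *ruphud*); -ti when the stem ends in a vowel (*mu*, *ipi*, *ena*).
The final sound of *boha* is /a/, which is a vowel, so the suffix is -ti, giving *bohati*.

bohati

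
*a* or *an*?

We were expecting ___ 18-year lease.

The indefinite article is chosen by the initial *sound* of the following word, not its spelling.
The number *18* is spoken "eighteen", beginning with /ˌeɪˈtiːn/ — a vowel sound.
So the article is *an*: We were expecting an 18-year lease.

an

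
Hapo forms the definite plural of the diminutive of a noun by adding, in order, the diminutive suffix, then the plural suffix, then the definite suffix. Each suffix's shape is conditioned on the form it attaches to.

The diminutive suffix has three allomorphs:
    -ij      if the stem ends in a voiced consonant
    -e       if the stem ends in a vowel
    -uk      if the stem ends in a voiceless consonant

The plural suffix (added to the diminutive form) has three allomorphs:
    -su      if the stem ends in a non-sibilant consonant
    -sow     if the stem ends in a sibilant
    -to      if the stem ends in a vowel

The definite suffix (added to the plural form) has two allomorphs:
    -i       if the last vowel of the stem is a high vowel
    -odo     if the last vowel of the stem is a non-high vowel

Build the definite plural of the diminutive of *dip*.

dipuksui

*dip*: final sound = /p/, a voiceless consonant → -uk → *dipuk*.
The diminutive form *dipuk* — final sound /k/ (a non-sibilant consonant) → -su → *dipuksu*.
The plural form *dipuksu*: last vowel = /u/, a high vowel → -i → *dipuksui*.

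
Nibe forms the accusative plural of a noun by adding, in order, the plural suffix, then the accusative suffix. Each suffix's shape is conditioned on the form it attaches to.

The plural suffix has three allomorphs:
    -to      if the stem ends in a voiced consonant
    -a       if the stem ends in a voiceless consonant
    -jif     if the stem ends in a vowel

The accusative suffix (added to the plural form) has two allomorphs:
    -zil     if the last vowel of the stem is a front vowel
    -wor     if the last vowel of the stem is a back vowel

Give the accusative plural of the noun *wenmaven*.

wenmaventowor

The final sound of *wenmaven* is /n/, which is a voiced consonant, so the plural suffix is -to, giving *wenmavento*.
The plural form *wenmavento*: last vowel = /o/, a back vowel → -wor → *wenmaventowor*.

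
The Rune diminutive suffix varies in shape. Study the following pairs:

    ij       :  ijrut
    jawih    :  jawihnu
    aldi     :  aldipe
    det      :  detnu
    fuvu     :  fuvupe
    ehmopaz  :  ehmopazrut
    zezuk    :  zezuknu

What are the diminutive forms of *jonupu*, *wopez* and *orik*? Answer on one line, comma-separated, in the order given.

Looking at the final sound of each stem: -nu when the stem ends in a voiceless consonant (*jawih*, *det*, *zezuk*); -rut when the stem ends in a voiced consonant (*ij*, *ehmopaz*); -pe when the stem ends in a vowel (*aldi*, *fuvu*).
The final sound of *jonupu* is /u/, which is a vowel, so the suffix is -pe, giving *jonupupe*.
*wopez* — final sound /z/ (a voiced consonant) → -rut → *wopezrut*.
Since the final sound of *orik* is /k/ (a voiceless consonant), it takes -nu, giving *oriknu*.

jonupupe, wopezrut, oriknu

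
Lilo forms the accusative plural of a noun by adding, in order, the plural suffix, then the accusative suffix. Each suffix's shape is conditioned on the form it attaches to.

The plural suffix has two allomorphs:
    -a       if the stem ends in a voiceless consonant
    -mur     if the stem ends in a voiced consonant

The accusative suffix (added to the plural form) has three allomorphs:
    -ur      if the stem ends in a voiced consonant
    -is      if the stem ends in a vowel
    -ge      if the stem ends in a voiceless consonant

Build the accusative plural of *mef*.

mefais

*mef* — final consonant /f/ (voiceless) → -a → *mefa*.
The plural form *mefa* — final sound /a/ (a vowel) → -is → *mefais*.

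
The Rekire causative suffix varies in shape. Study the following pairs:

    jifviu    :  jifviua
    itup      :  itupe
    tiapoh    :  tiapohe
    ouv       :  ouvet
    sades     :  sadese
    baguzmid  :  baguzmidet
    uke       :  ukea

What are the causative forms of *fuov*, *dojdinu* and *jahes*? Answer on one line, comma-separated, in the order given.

fuovet, dojdinua, jahese

The pattern is voicing of the final sound: -e when the stem ends in a voiceless consonant (*itup*, *tiapoh*, *sades*); -et when the stem ends in a voiced consonant (*ouv*, *baguzmid*); -a when the stem ends in a vowel (*jifviu*, *uke*).
*fuov* — final sound /v/ (a voiced consonant) → -et → *fuovet*.
The final sound of *dojdinu* is /u/, which is a vowel, so the suffix is -a, giving *dojdinua*.
*jahes* — final sound /s/ (a voiceless consonant) → -e → *jahese*.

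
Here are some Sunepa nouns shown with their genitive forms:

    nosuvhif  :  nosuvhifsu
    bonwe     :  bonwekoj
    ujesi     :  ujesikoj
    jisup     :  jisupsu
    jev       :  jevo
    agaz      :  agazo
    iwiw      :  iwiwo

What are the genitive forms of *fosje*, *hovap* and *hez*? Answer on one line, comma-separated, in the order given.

The pattern is voicing of the final sound: -su when the stem ends in a voiceless consonant (*nosuvhif*, *jisup*); -o when the stem ends in a voiced consonant (*jev*, *agaz*, *iwiw*); -koj when the stem ends in a vowel (*bonwe*, *ujesi*).
The final sound of *fosje* is /e/, which is a vowel, so the suffix is -koj, giving *fosjekoj*.
*hovap* — final sound /p/ (a voiceless consonant) → -su → *hovapsu*.
The final sound of *hez* is /z/, which is a voiced consonant, so the suffix is -o, giving *hezo*.

fosjekoj, hovapsu, hezo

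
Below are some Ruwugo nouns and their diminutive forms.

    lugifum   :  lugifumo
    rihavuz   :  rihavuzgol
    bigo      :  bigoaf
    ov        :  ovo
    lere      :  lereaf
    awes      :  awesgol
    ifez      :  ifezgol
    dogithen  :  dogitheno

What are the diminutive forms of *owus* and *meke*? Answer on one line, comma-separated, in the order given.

The suffix is conditioned by the final sound: -gol when the stem ends in a sibilant (*rihavuz*, *awes*, *ifez*); -o when the stem ends in a non-sibilant consonant (*lugifum*, *ov*, *dogithen*); -af when the stem ends in a vowel (*bigo*, *lere*).
The final sound of *owus* is /s/, which is a sibilant, so the suffix is -gol, giving *owusgol*.
*meke*: final sound = /e/, a vowel → -af → *mekeaf*.

owusgol, mekeaf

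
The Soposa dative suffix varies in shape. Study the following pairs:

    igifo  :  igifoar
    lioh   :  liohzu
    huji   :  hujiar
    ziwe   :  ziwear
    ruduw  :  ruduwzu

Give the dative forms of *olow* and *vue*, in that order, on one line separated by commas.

The alternation tracks the final sound of the stem — -zu when the stem ends in a consonant (*lioh*, *ruduw*); -ar when the stem ends in a vowel (*igifo*, *huji*, *ziwe*).
*olow*: final sound = /w/, a consonant → -zu → *olowzu*.
*vue* — final sound /e/ (a vowel) → -ar → *vuear*.

olowzu, vuear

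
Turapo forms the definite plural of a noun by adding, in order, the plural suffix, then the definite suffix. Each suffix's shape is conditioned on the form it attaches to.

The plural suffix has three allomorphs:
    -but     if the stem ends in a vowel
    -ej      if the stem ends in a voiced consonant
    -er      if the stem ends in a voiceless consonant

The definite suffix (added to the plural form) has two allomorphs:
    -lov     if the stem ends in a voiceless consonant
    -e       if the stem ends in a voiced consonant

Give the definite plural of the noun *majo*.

majobutlov

*majo* — final sound /o/ (a vowel) → -but → *majobut*.
The final consonant of the plural form *majobut* is /t/, which is voiceless, so the definite suffix is -lov, giving *majobutlov*.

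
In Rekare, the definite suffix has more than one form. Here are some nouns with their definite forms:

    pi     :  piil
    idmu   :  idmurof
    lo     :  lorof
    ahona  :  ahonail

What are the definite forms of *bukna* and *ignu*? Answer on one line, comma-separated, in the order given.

buknail, ignurof

The pattern is rounding harmony: -rof when the last vowel of the stem is a rounded vowel (*idmu*, *lo*); -il when the last vowel of the stem is an unrounded vowel (*pi*, *ahona*).
*bukna* — last vowel /a/ (an unrounded vowel) → -il → *buknail*.
Since the last vowel of *ignu* is /u/ (a rounded vowel), it takes -rof, giving *ignurof*.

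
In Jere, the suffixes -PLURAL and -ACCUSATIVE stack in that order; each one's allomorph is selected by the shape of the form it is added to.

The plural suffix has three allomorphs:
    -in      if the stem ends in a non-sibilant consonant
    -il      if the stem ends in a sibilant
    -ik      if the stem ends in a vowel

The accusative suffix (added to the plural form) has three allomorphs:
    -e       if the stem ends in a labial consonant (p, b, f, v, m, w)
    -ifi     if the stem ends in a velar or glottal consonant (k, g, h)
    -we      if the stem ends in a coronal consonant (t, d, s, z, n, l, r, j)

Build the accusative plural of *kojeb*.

*kojeb*: final sound = /b/, a non-sibilant consonant → -in → *kojebin*.
Since the final consonant of the plural form *kojebin* is /n/ (coronal), it takes -we, giving *kojebinwe*.

kojebinwe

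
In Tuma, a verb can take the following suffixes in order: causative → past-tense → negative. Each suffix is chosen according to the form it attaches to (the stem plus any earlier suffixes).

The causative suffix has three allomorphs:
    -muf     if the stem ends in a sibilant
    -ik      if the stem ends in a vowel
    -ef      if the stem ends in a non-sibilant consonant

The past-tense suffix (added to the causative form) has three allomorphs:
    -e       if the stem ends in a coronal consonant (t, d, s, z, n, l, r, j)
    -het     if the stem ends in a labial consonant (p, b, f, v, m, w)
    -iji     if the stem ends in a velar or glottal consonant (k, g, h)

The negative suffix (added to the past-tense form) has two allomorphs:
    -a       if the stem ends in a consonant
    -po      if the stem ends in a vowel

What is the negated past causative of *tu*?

The final sound of *tu* is /u/, which is a vowel, so the causative suffix is -ik, giving *tuik*.
The final consonant of the causative form *tuik* is /k/, which is velar/glottal, so the past-tense suffix is -iji, giving *tuikiji*.
The past-tense form *tuikiji*: final sound = /i/, a vowel → -po → *tuikijipo*.

tuikijipo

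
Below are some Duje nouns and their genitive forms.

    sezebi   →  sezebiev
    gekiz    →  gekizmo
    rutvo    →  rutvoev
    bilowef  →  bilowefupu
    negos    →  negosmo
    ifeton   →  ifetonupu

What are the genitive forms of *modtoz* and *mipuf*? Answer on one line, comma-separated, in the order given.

The alternation tracks the final sound of the stem — -mo when the stem ends in a sibilant (*gekiz*, *negos*); -upu when the stem ends in a non-sibilant consonant (*bilowef*, *ifeton*); -ev when the stem ends in a vowel (*sezebi*, *rutvo*).
Since the final sound of *modtoz* is /z/ (a sibilant), it takes -mo, giving *modtozmo*.
*mipuf* — final sound /f/ (a non-sibilant consonant) → -upu → *mipufupu*.

modtozmo, mipufupu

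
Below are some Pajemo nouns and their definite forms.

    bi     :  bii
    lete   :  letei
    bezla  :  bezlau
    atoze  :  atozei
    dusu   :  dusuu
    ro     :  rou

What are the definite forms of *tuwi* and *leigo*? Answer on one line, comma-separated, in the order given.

The alternation tracks the last vowel of the stem — -i when the last vowel of the stem is a front vowel (*bi*, *lete*, *atoze*); -u when the last vowel of the stem is a back vowel (*bezla*, *dusu*, *ro*).
The last vowel of *tuwi* is /i/, which is a front vowel, so the suffix is -i, giving *tuwii*.
*leigo*: last vowel = /o/, a back vowel → -u → *leigou*.

tuwii, leigou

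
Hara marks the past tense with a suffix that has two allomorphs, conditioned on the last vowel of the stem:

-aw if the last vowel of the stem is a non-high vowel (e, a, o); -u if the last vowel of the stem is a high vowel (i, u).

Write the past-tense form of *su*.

The last vowel of *su* is /u/, which is a high vowel, so the suffix is -u, giving *suu*.

suu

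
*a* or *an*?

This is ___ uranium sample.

The indefinite article is chosen by the initial *sound* of the following word, not its spelling.
*uranium* begins with the sound /jʊ/ (u pronounced /jʊ/) — a consonant sound.
So the article is *a*: This is a uranium sample.

a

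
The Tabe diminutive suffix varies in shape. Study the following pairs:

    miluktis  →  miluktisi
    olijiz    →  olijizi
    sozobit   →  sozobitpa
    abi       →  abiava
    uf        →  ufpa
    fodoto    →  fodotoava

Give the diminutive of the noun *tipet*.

tipetpa

The alternation tracks the final sound of the stem — -i when the stem ends in a sibilant (*miluktis*, *olijiz*); -pa when the stem ends in a non-sibilant consonant (*sozobit*, *uf*); -ava when the stem ends in a vowel (*abi*, *fodoto*).
Since the final sound of *tipet* is /t/ (a non-sibilant consonant), it takes -pa, giving *tipetpa*.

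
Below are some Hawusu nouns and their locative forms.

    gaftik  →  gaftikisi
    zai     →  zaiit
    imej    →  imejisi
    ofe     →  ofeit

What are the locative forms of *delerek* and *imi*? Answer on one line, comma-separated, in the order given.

The suffix is conditioned by the final sound: -isi when the stem ends in a consonant (*gaftik*, *imej*); -it when the stem ends in a vowel (*zai*, *ofe*).
Since the final sound of *delerek* is /k/ (a consonant), it takes -isi, giving *delerekisi*.
*imi*: final sound = /i/, a vowel → -it → *imiit*.

delerekisi, imiit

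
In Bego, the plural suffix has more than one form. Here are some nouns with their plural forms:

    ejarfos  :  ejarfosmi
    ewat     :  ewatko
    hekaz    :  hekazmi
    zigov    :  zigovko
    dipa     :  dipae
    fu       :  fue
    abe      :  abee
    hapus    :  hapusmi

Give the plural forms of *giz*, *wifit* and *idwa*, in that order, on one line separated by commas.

The pattern is sibilance of the final sound: -mi when the stem ends in a sibilant (*ejarfos*, *hekaz*, *hapus*); -ko when the stem ends in a non-sibilant consonant (*ewat*, *zigov*); -e when the stem ends in a vowel (*dipa*, *fu*, *abe*).
*giz* — final sound /z/ (a sibilant) → -mi → *gizmi*.
Since the final sound of *wifit* is /t/ (a non-sibilant consonant), it takes -ko, giving *wifitko*.
*idwa*: final sound = /a/, a vowel → -e → *idwae*.

gizmi, wifitko, idwae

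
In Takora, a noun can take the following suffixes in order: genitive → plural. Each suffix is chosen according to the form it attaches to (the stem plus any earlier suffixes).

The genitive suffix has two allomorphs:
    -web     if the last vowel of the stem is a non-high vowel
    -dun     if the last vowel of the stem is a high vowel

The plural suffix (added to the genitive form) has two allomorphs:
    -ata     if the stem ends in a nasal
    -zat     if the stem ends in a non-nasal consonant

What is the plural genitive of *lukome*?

lukomewebzat

The last vowel of *lukome* is /e/, which is a non-high vowel, so the genitive suffix is -web, giving *lukomeweb*.
Since the final consonant of the genitive form *lukomeweb* is /b/ (non-nasal), it takes -zat, giving *lukomewebzat*.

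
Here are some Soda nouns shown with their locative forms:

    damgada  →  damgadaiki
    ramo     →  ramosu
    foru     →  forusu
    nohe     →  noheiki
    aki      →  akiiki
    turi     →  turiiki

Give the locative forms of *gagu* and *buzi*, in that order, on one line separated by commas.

The pattern is rounding harmony: -su when the last vowel of the stem is a rounded vowel (*ramo*, *foru*); -iki when the last vowel of the stem is an unrounded vowel (*damgada*, *nohe*, *aki*, *turi*).
Since the last vowel of *gagu* is /u/ (a rounded vowel), it takes -su, giving *gagusu*.
*buzi* — last vowel /i/ (an unrounded vowel) → -iki → *buziiki*.

gagusu, buziiki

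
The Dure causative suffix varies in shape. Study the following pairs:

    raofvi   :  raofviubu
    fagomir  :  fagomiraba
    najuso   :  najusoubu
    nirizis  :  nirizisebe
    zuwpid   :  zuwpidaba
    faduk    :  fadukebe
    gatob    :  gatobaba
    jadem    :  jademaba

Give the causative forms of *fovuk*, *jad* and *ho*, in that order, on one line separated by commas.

fovukebe, jadaba, houbu

The alternation tracks the final sound of the stem — -ebe when the stem ends in a voiceless consonant (*nirizis*, *faduk*); -aba when the stem ends in a voiced consonant (*fagomir*, *zuwpid*, *gatob*, *jadem*); -ubu when the stem ends in a vowel (*raofvi*, *najuso*).
The final sound of *fovuk* is /k/, which is a voiceless consonant, so the suffix is -ebe, giving *fovukebe*.
The final sound of *jad* is /d/, which is a voiced consonant, so the suffix is -aba, giving *jadaba*.
*ho*: final sound = /o/, a vowel → -ubu → *houbu*.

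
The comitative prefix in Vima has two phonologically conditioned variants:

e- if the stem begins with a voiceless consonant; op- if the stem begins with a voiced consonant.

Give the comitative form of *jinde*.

Since the first consonant of *jinde* is /j/ (voiced), it takes op-, giving *opjinde*.

opjinde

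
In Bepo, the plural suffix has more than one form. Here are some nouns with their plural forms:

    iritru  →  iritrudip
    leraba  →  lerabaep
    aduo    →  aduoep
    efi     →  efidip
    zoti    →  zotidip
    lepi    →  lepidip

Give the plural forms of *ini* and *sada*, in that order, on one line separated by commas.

The pattern is height harmony: -dip when the last vowel of the stem is a high vowel (*iritru*, *efi*, *zoti*, *lepi*); -ep when the last vowel of the stem is a non-high vowel (*leraba*, *aduo*).
Since the last vowel of *ini* is /i/ (a high vowel), it takes -dip, giving *inidip*.
*sada* — last vowel /a/ (a non-high vowel) → -ep → *sadaep*.

inidip, sadaep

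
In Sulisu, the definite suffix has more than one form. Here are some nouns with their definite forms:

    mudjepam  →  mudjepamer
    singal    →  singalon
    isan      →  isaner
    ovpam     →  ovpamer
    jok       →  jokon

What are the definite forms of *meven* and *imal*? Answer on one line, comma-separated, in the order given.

The suffix is conditioned by the final consonant: -er when the stem ends in a nasal (*mudjepam*, *isan*, *ovpam*); -on when the stem ends in a non-nasal consonant (*singal*, *jok*).
The final consonant of *meven* is /n/, which is a nasal, so the suffix is -er, giving *mevener*.
*imal* — final consonant /l/ (non-nasal) → -on → *imalon*.

mevener, imalon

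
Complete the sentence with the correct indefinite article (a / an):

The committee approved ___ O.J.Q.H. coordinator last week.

The indefinite article is chosen by the initial *sound* of the following word, not its spelling.
The initialism *O.J.Q.H.* is read letter by letter; the first letter, O, is pronounced /oʊ/, which begins with a vowel sound.
So the article is *an*: The committee approved an O.J.Q.H. coordinator last week.

an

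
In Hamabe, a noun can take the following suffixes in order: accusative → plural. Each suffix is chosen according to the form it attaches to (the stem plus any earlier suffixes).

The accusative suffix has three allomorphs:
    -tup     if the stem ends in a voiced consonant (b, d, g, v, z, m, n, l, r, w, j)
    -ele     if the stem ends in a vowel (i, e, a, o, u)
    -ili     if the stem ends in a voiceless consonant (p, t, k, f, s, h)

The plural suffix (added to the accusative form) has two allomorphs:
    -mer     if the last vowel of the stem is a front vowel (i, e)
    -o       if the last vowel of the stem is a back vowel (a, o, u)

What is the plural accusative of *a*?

*a* — final sound /a/ (a vowel) → -ele → *aele*.
The last vowel of the accusative form *aele* is /e/, which is a front vowel, so the plural suffix is -mer, giving *aelemer*.

aelemer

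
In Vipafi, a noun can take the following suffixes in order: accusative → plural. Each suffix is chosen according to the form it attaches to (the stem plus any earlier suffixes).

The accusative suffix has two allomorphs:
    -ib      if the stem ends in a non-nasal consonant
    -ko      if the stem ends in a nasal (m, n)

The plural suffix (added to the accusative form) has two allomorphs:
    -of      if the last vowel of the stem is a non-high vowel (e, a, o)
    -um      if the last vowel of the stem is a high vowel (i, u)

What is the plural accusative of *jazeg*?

jazegibum

The final consonant of *jazeg* is /g/, which is non-nasal, so the accusative suffix is -ib, giving *jazegib*.
The accusative form *jazegib* — last vowel /i/ (a high vowel) → -um → *jazegibum*.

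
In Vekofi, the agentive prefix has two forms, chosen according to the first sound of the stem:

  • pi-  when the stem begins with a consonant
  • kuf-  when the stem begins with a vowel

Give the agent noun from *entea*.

*entea*: first sound = /e/, a vowel → kuf- → *kufentea*.

kufentea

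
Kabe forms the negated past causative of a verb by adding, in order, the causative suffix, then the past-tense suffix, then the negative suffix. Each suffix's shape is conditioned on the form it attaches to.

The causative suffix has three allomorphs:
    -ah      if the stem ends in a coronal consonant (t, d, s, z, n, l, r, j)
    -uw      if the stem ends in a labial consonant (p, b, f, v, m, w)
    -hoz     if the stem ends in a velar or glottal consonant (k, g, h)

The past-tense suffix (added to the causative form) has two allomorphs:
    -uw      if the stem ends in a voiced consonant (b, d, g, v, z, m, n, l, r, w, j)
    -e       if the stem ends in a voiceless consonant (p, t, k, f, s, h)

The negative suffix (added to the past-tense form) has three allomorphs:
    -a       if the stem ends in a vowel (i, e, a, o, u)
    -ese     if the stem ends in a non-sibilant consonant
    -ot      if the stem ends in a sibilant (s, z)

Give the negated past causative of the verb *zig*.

Since the final consonant of *zig* is /g/ (velar/glottal), it takes -hoz, giving *zighoz*.
The causative form *zighoz*: final consonant = /z/, voiced → -uw → *zighozuw*.
The past-tense form *zighozuw*: final sound = /w/, a non-sibilant consonant → -ese → *zighozuwese*.

zighozuwese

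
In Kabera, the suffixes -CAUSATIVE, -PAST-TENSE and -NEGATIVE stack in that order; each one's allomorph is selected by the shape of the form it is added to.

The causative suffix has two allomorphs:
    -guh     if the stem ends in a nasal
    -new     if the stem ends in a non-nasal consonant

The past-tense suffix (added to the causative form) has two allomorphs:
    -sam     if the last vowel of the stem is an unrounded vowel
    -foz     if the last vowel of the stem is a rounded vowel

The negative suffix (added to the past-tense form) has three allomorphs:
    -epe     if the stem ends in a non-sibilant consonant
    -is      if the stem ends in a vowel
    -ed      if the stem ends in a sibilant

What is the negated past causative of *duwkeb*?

The final consonant of *duwkeb* is /b/, which is non-nasal, so the causative suffix is -new, giving *duwkebnew*.
The causative form *duwkebnew* — last vowel /e/ (an unrounded vowel) → -sam → *duwkebnewsam*.
The past-tense form *duwkebnewsam* — final sound /m/ (a non-sibilant consonant) → -epe → *duwkebnewsamepe*.

duwkebnewsamepe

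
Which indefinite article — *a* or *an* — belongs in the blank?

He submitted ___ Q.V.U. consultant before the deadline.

a

The indefinite article is chosen by the initial *sound* of the following word, not its spelling.
The initialism *Q.V.U.* is read letter by letter; the first letter, Q, is pronounced /kjuː/, which begins with a consonant sound.
So the article is *a*: He submitted a Q.V.U. consultant before the deadline.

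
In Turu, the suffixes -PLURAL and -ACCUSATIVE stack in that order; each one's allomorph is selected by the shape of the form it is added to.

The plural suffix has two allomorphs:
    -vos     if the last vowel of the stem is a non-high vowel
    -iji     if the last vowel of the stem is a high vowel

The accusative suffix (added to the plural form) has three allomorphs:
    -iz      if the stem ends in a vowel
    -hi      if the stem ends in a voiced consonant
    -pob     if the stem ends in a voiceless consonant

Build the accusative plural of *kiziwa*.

kiziwavospob

The last vowel of *kiziwa* is /a/, which is a non-high vowel, so the plural suffix is -vos, giving *kiziwavos*.
The plural form *kiziwavos* — final sound /s/ (a voiceless consonant) → -pob → *kiziwavospob*.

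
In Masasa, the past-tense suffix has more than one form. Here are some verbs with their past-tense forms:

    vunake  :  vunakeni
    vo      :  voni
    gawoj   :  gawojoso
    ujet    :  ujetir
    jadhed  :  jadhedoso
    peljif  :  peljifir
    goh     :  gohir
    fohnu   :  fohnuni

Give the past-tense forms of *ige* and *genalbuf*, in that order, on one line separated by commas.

The pattern is voicing of the final sound: -ir when the stem ends in a voiceless consonant (*ujet*, *peljif*, *goh*); -oso when the stem ends in a voiced consonant (*gawoj*, *jadhed*); -ni when the stem ends in a vowel (*vunake*, *vo*, *fohnu*).
*ige*: final sound = /e/, a vowel → -ni → *igeni*.
*genalbuf*: final sound = /f/, a voiceless consonant → -ir → *genalbufir*.

igeni, genalbufir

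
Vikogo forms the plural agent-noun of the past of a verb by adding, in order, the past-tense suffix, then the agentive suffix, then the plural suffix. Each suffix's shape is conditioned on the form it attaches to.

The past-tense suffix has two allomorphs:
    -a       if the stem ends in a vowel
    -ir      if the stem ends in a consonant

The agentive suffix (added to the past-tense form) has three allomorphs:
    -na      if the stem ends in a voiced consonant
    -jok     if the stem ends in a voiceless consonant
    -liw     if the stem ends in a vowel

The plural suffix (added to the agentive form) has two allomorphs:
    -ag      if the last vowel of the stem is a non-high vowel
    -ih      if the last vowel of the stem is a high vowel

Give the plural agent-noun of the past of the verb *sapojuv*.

The final sound of *sapojuv* is /v/, which is a consonant, so the past-tense suffix is -ir, giving *sapojuvir*.
The past-tense form *sapojuvir* — final sound /r/ (a voiced consonant) → -na → *sapojuvirna*.
Since the last vowel of the agentive form *sapojuvirna* is /a/ (a non-high vowel), it takes -ag, giving *sapojuvirnaag*.

sapojuvirnaag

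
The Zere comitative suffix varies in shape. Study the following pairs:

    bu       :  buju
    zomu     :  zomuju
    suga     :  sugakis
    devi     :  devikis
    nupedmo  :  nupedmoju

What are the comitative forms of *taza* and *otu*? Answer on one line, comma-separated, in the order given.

The alternation tracks the last vowel of the stem — -ju when the last vowel of the stem is a rounded vowel (*bu*, *zomu*, *nupedmo*); -kis when the last vowel of the stem is an unrounded vowel (*suga*, *devi*).
Since the last vowel of *taza* is /a/ (an unrounded vowel), it takes -kis, giving *tazakis*.
*otu* — last vowel /u/ (a rounded vowel) → -ju → *otuju*.

tazakis, otuju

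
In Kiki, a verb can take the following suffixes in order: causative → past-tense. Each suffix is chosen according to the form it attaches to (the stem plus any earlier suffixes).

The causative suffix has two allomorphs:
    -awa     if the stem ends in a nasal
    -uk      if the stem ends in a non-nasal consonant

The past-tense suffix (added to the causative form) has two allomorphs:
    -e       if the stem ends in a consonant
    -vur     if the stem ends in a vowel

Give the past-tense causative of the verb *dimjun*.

dimjunawavur

*dimjun*: final consonant = /n/, a nasal → -awa → *dimjunawa*.
Since the final sound of the causative form *dimjunawa* is /a/ (a vowel), it takes -vur, giving *dimjunawavur*.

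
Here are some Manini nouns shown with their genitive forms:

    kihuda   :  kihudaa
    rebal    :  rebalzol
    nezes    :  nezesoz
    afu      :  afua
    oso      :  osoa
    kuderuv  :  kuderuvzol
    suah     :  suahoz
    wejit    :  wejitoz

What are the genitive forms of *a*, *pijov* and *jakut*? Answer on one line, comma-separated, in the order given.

aa, pijovzol, jakutoz

Looking at the final sound of each stem: -oz when the stem ends in a voiceless consonant (*nezes*, *suah*, *wejit*); -zol when the stem ends in a voiced consonant (*rebal*, *kuderuv*); -a when the stem ends in a vowel (*kihuda*, *afu*, *oso*).
Since the final sound of *a* is /a/ (a vowel), it takes -a, giving *aa*.
The final sound of *pijov* is /v/, which is a voiced consonant, so the suffix is -zol, giving *pijovzol*.
*jakut* — final sound /t/ (a voiceless consonant) → -oz → *jakutoz*.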